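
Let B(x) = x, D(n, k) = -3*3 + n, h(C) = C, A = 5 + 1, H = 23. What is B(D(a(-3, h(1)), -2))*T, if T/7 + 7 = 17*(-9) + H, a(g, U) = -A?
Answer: 14385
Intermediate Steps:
A = 6
a(g, U) = -6 (a(g, U) = -1*6 = -6)
D(n, k) = -9 + n
T = -959 (T = -49 + 7*(17*(-9) + 23) = -49 + 7*(-153 + 23) = -49 + 7*(-130) = -49 - 910 = -959)
B(D(a(-3, h(1)), -2))*T = (-9 - 6)*(-959) = -15*(-959) = 14385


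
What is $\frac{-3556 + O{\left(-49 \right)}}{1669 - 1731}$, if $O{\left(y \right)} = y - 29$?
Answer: $\frac{1817}{31} \approx 58.613$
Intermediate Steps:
$O{\left(y \right)} = -29 + y$
$\frac{-3556 + O{\left(-49 \right)}}{1669 - 1731} = \frac{-3556 - 78}{1669 - 1731} = \frac{-3556 - 78}{-62} = \left(-3634\right) \left(- \frac{1}{62}\right) = \frac{1817}{31}$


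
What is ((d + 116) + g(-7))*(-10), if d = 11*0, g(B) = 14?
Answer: -1300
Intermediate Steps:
d = 0
((d + 116) + g(-7))*(-10) = ((0 + 116) + 14)*(-10) = (116 + 14)*(-10) = 130*(-10) = -1300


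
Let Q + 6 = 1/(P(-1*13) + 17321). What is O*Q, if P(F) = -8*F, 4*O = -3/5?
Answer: 313647/348500 ≈ 0.89999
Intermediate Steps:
O = -3/20 (O = (-3/5)/4 = (-3*⅕)/4 = (¼)*(-⅗) = -3/20 ≈ -0.15000)
Q = -104549/17425 (Q = -6 + 1/(-(-8)*13 + 17321) = -6 + 1/(-8*(-13) + 17321) = -6 + 1/(104 + 17321) = -6 + 1/17425 = -104549/17425 ≈ -5.9999)
O*Q = -3/20*(-104549/17425) = 313647/348500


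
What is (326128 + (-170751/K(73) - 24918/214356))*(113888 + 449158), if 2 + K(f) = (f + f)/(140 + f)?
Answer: 91730284695253941/357260 ≈ 2.5676e+11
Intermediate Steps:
K(f) = -2 + 2*f/(140 + f) (K(f) = -2 + (f + f)/(140 + f) = -2 + (2*f)/(140 + f) = -2 + 2*f/(140 + f))
(326128 + (-170751/K(73) - 24918/214356))*(113888 + 449158) = (326128 + (-170751/((-280/(140 + 73))) - 24918/214356))*(113888 + 449158) = (326128 + (-170751/((-280/213)) - 24918*1/214356))*563046 = (326128 + (-170751/((-280*1/213)) - 4153/35726))*563046 = (326128 + (-170751/(-280/213) - 4153/35726))*563046 = (326128 + (-170751*(-213/280) - 4153/35726))*563046 = (326128 + (5195709/40 - 4153/35726))*563046 = (326128 + 92810866807/714520)*563046 = (325835845367/714520)*563046 = 91730284695253941/357260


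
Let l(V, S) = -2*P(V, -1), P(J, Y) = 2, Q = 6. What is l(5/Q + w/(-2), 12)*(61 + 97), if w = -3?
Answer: -632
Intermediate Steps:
l(V, S) = -4 (l(V, S) = -2*2 = -4)
l(5/Q + w/(-2), 12)*(61 + 97) = -4*(61 + 97) = -4*158 = -632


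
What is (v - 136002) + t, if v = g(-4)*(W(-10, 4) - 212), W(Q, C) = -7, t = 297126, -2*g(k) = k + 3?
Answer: 322029/2 ≈ 1.6101e+5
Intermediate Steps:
g(k) = -3/2 - k/2 (g(k) = -(k + 3)/2 = -(3 + k)/2 = -3/2 - k/2)
v = -219/2 (v = (-3/2 - ½*(-4))*(-7 - 212) = (-3/2 + 2)*(-219) = (½)*(-219) = -219/2 ≈ -109.50)
(v - 136002) + t = (-219/2 - 136002) + 297126 = -272223/2 + 297126 = 322029/2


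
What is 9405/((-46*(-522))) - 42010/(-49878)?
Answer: 82102595/66537252 ≈ 1.2339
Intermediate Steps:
9405/((-46*(-522))) - 42010/(-49878) = 9405/24012 - 42010*(-1/49878) = 9405*(1/24012) + 21005/24939 = 1045/2668 + 21005/24939 = 82102595/66537252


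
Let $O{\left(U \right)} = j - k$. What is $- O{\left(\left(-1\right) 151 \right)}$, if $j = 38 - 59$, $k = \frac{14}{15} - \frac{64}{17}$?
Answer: $\frac{4633}{255} \approx 18.169$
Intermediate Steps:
$k = - \frac{722}{255}$ ($k = 14 \cdot \frac{1}{15} - \frac{64}{17} = \frac{14}{15} - \frac{64}{17} = - \frac{722}{255} \approx -2.8314$)
$j = -21$
$O{\left(U \right)} = - \frac{4633}{255}$ ($O{\left(U \right)} = -21 - - \frac{722}{255} = -21 + \frac{722}{255} = - \frac{4633}{255}$)
$- O{\left(\left(-1\right) 151 \right)} = \left(-1\right) \left(- \frac{4633}{255}\right) = \frac{4633}{255}$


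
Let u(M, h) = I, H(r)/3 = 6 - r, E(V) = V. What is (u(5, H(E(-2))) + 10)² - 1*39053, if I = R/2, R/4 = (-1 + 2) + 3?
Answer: -38729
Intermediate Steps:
R = 16 (R = 4*((-1 + 2) + 3) = 4*(1 + 3) = 4*4 = 16)
H(r) = 18 - 3*r (H(r) = 3*(6 - r) = 18 - 3*r)
I = 8 (I = 16/2 = 16*(½) = 8)
u(M, h) = 8
(u(5, H(E(-2))) + 10)² - 1*39053 = (8 + 10)² - 1*39053 = 18² - 39053 = 324 - 39053 = -38729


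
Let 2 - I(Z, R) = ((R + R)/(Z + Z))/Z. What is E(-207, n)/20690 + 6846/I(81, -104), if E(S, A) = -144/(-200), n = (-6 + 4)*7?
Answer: 5808278672892/1710287125 ≈ 3396.1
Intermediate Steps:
I(Z, R) = 2 - R/Z² (I(Z, R) = 2 - (R + R)/(Z + Z)/Z = 2 - (2*R)/((2*Z))/Z = 2 - (2*R)*(1/(2*Z))/Z = 2 - R/Z/Z = 2 - R/Z²)
n = -14 (n = -2*7 = -14)
E(S, A) = 18/25 (E(S, A) = -144*(-1/200) = 18/25)
E(-207, n)/20690 + 6846/I(81, -104) = (18/25)/20690 + 6846/(2 - 1*(-104)/81²) = (18/25)*(1/20690) + 6846/(2 - 1*(-104)*1/6561) = 9/258625 + 6846/(2 + 104/6561) = 9/258625 + 6846/(13226/6561) = 9/258625 + 6846*(6561/13226) = 9/258625 + 22458303/6613 = 5808278672892/1710287125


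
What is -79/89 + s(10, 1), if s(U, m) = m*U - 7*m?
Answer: 188/89 ≈ 2.1124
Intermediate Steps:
s(U, m) = -7*m + U*m (s(U, m) = U*m - 7*m = -7*m + U*m)
-79/89 + s(10, 1) = -79/89 + 1*(-7 + 10) = (1/89)*(-79) + 1*3 = -79/89 + 3 = 188/89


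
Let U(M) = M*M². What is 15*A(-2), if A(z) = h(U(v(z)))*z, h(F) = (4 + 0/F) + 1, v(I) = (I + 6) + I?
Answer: -150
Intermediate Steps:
v(I) = 6 + 2*I (v(I) = (6 + I) + I = 6 + 2*I)
U(M) = M³
h(F) = 5 (h(F) = (4 + 0) + 1 = 4 + 1 = 5)
A(z) = 5*z
15*A(-2) = 15*(5*(-2)) = 15*(-10) = -150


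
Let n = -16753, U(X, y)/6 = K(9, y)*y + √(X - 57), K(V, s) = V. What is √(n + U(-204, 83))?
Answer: √(-12271 + 18*I*√29) ≈ 0.4375 + 110.78*I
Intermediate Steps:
U(X, y) = 6*√(-57 + X) + 54*y (U(X, y) = 6*(9*y + √(X - 57)) = 6*(9*y + √(-57 + X)) = 6*(√(-57 + X) + 9*y) = 6*√(-57 + X) + 54*y)
√(n + U(-204, 83)) = √(-16753 + (6*√(-57 - 204) + 54*83)) = √(-16753 + (6*√(-261) + 4482)) = √(-16753 + (6*(3*I*√29) + 4482)) = √(-16753 + (18*I*√29 + 4482)) = √(-16753 + (4482 + 18*I*√29)) = √(-12271 + 18*I*√29)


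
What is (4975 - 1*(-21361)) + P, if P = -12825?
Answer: 13511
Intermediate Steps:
(4975 - 1*(-21361)) + P = (4975 - 1*(-21361)) - 12825 = (4975 + 21361) - 12825 = 26336 - 12825 = 13511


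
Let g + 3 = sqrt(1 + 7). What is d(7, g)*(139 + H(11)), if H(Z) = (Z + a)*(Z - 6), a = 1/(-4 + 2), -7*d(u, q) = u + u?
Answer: -383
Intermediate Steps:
g = -3 + 2*sqrt(2) (g = -3 + sqrt(1 + 7) = -3 + sqrt(8) = -3 + 2*sqrt(2) ≈ -0.17157)
d(u, q) = -2*u/7 (d(u, q) = -(u + u)/7 = -2*u/7)
a = -1/2 (a = 1/(-2) = -1/2 ≈ -0.50000)
H(Z) = (-6 + Z)*(-1/2 + Z) (H(Z) = (Z - 1/2)*(Z - 6) = (-1/2 + Z)*(-6 + Z) = (-6 + Z)*(-1/2 + Z))
d(7, g)*(139 + H(11)) = (-2/7*7)*(139 + (3 + 11**2 - 13/2*11)) = -2*(139 + (3 + 121 - 143/2)) = -2*(139 + 105/2) = -2*383/2 = -383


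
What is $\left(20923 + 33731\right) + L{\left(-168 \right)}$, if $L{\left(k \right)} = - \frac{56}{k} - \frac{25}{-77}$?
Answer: $\frac{12625226}{231} \approx 54655.0$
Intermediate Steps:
$L{\left(k \right)} = \frac{25}{77} - \frac{56}{k}$ ($L{\left(k \right)} = - \frac{56}{k} - - \frac{25}{77} = - \frac{56}{k} + \frac{25}{77} = \frac{25}{77} - \frac{56}{k}$)
$\left(20923 + 33731\right) + L{\left(-168 \right)} = \left(20923 + 33731\right) - \left(- \frac{25}{77} + \frac{56}{-168}\right) = 54654 + \left(\frac{25}{77} - - \frac{1}{3}\right) = 54654 + \left(\frac{25}{77} + \frac{1}{3}\right) = 54654 + \frac{152}{231} = \frac{12625226}{231}$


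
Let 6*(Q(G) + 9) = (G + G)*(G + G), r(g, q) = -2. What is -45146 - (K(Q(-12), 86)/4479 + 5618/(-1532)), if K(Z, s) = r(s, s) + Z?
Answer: -154879527043/3430914 ≈ -45142.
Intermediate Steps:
Q(G) = -9 + 2*G²/3 (Q(G) = -9 + ((G + G)*(G + G))/6 = -9 + ((2*G)*(2*G))/6 = -9 + (4*G²)/6 = -9 + 2*G²/3)
K(Z, s) = -2 + Z
-45146 - (K(Q(-12), 86)/4479 + 5618/(-1532)) = -45146 - ((-2 + (-9 + (⅔)*(-12)²))/4479 + 5618/(-1532)) = -45146 - ((-2 + (-9 + (⅔)*144))*(1/4479) + 5618*(-1/1532)) = -45146 - ((-2 + (-9 + 96))*(1/4479) - 2809/766) = -45146 - ((-2 + 87)*(1/4479) - 2809/766) = -45146 - (85*(1/4479) - 2809/766) = -45146 - (85/4479 - 2809/766) = -45146 - 1*(-12516401/3430914) = -45146 + 12516401/3430914 = -154879527043/3430914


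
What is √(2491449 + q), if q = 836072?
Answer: √3327521 ≈ 1824.1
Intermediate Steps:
√(2491449 + q) = √(2491449 + 836072) = √3327521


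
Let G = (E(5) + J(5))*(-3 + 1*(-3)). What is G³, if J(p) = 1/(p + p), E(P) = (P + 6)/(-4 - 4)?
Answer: 3581577/8000 ≈ 447.70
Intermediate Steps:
E(P) = -¾ - P/8 (E(P) = (6 + P)/(-8) = (6 + P)*(-⅛) = -¾ - P/8)
J(p) = 1/(2*p)
G = 153/20 (G = ((-¾ - ⅛*5) + (½)/5)*(-3 + 1*(-3)) = ((-¾ - 5/8) + (½)*(⅕))*(-3 - 3) = (-11/8 + ⅒)*(-6) = -51/40*(-6) = 153/20 ≈ 7.6500)
G³ = (153/20)³ = 3581577/8000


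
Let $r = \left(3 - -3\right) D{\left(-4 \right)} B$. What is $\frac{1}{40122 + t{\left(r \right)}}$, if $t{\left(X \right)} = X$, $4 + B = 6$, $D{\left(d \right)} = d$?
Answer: $\frac{1}{40074} \approx 2.4954 \cdot 10^{-5}$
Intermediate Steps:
$B = 2$ ($B = -4 + 6 = 2$)
$r = -48$ ($r = \left(3 - -3\right) \left(-4\right) 2 = \left(3 + 3\right) \left(-4\right) 2 = 6 \left(-4\right) 2 = \left(-24\right) 2 = -48$)
$\frac{1}{40122 + t{\left(r \right)}} = \frac{1}{40122 - 48} = \frac{1}{40074}$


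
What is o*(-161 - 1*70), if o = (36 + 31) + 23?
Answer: -20790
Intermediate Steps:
o = 90 (o = 67 + 23 = 90)
o*(-161 - 1*70) = 90*(-161 - 1*70) = 90*(-161 - 70) = 90*(-231) = -20790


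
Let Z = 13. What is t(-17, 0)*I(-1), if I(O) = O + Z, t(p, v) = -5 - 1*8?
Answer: -156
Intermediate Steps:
t(p, v) = -13 (t(p, v) = -5 - 8 = -13)
I(O) = 13 + O (I(O) = O + 13 = 13 + O)
t(-17, 0)*I(-1) = -13*(13 - 1) = -13*12 = -156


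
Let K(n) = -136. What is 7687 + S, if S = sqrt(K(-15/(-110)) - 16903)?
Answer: 7687 + I*sqrt(17039) ≈ 7687.0 + 130.53*I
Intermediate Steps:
S = I*sqrt(17039) (S = sqrt(-136 - 16903) = sqrt(-17039) = I*sqrt(17039) ≈ 130.53*I)
7687 + S = 7687 + I*sqrt(17039)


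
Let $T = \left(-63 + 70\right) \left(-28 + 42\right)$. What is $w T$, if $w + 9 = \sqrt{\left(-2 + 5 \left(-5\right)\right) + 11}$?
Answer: $-882 + 392 i \approx -882.0 + 392.0 i$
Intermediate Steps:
$w = -9 + 4 i$ ($w = -9 + \sqrt{\left(-2 + 5 \left(-5\right)\right) + 11} = -9 + \sqrt{\left(-2 - 25\right) + 11} = -9 + \sqrt{-27 + 11} = -9 + \sqrt{-16} = -9 + 4 i \approx -9.0 + 4.0 i$)
$T = 98$ ($T = 7 \cdot 14 = 98$)
$w T = \left(-9 + 4 i\right) 98 = -882 + 392 i$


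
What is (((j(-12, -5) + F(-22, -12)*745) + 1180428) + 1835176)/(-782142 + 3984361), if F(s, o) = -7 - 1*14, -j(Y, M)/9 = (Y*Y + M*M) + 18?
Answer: 2998276/3202219 ≈ 0.93631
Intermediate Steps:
j(Y, M) = -162 - 9*M**2 - 9*Y**2 (j(Y, M) = -9*((Y*Y + M*M) + 18) = -9*((Y**2 + M**2) + 18) = -9*((M**2 + Y**2) + 18) = -9*(18 + M**2 + Y**2) = -162 - 9*M**2 - 9*Y**2)
F(s, o) = -21 (F(s, o) = -7 - 14 = -21)
(((j(-12, -5) + F(-22, -12)*745) + 1180428) + 1835176)/(-782142 + 3984361) = ((((-162 - 9*(-5)**2 - 9*(-12)**2) - 21*745) + 1180428) + 1835176)/(-782142 + 3984361) = ((((-162 - 9*25 - 9*144) - 15645) + 1180428) + 1835176)/3202219 = ((((-162 - 225 - 1296) - 15645) + 1180428) + 1835176)*(1/3202219) = (((-1683 - 15645) + 1180428) + 1835176)*(1/3202219) = ((-17328 + 1180428) + 1835176)*(1/3202219) = (1163100 + 1835176)*(1/3202219) = 2998276*(1/3202219) = 2998276/3202219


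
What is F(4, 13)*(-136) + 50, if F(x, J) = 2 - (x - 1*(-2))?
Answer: 594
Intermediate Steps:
F(x, J) = -x (F(x, J) = 2 - (x + 2) = 2 - (2 + x) = 2 + (-2 - x) = -x)
F(4, 13)*(-136) + 50 = -1*4*(-136) + 50 = -4*(-136) + 50 = 544 + 50 = 594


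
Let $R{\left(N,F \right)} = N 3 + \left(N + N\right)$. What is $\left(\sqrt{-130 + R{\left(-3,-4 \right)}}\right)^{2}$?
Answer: $-145$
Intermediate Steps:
$R{\left(N,F \right)} = 5 N$ ($R{\left(N,F \right)} = 3 N + 2 N = 5 N$)
$\left(\sqrt{-130 + R{\left(-3,-4 \right)}}\right)^{2} = \left(\sqrt{-130 + 5 \left(-3\right)}\right)^{2} = \left(\sqrt{-130 - 15}\right)^{2} = \left(\sqrt{-145}\right)^{2} = \left(i \sqrt{145}\right)^{2} = -145$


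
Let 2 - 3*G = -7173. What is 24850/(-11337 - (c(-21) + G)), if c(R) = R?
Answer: -74550/41123 ≈ -1.8129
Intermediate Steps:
G = 7175/3 (G = 2/3 - 1/3*(-7173) = 2/3 + 2391 = 7175/3 ≈ 2391.7)
24850/(-11337 - (c(-21) + G)) = 24850/(-11337 - (-21 + 7175/3)) = 24850/(-11337 - 1*7112/3) = 24850/(-11337 - 7112/3) = 24850/(-41123/3) = 24850*(-3/41123) = -74550/41123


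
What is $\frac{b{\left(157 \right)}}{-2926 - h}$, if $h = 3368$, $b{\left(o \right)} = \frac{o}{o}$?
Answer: $- \frac{1}{6294} \approx -0.00015888$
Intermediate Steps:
$b{\left(o \right)} = 1$
$\frac{b{\left(157 \right)}}{-2926 - h} = 1 \frac{1}{-2926 - 3368} = 1 \frac{1}{-6294} = 1 \left(- \frac{1}{6294}\right) = - \frac{1}{6294}$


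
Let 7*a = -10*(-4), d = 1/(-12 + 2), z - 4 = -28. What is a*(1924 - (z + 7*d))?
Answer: 77948/7 ≈ 11135.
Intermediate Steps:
z = -24 (z = 4 - 28 = -24)
d = -⅒ (d = 1/(-10) = -⅒ ≈ -0.10000)
a = 40/7 (a = (-10*(-4))/7 = (⅐)*40 = 40/7 ≈ 5.7143)
a*(1924 - (z + 7*d)) = 40*(1924 - (-24 + 7*(-⅒)))/7 = 40*(1924 - (-24 - 7/10))/7 = 40*(1924 - 1*(-247/10))/7 = 40*(1924 + 247/10)/7 = (40/7)*(19487/10) = 77948/7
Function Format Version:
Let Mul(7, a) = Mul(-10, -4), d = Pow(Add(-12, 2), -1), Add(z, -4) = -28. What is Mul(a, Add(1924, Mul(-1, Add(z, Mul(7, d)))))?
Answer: Rational(77948, 7) ≈ 11135.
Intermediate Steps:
z = -24 (z = Add(4, -28) = -24)
d = Rational(-1, 10) (d = Pow(-10, -1) = Rational(-1, 10) ≈ -0.10000)
a = Rational(40, 7) (a = Mul(Rational(1, 7), Mul(-10, -4)) = Mul(Rational(1, 7), 40) = Rational(40, 7) ≈ 5.7143)
Mul(a, Add(1924, Mul(-1, Add(z, Mul(7, d))))) = Mul(Rational(40, 7), Add(1924, Mul(-1, Add(-24, Mul(7, Rational(-1, 10)))))) = Mul(Rational(40, 7), Add(1924, Mul(-1, Add(-24, Rational(-7, 10))))) = Mul(Rational(40, 7), Add(1924, Mul(-1, Rational(-247, 10)))) = Mul(Rational(40, 7), Add(1924, Rational(247, 10))) = Mul(Rational(40, 7), Rational(19487, 10)) = Rational(77948, 7)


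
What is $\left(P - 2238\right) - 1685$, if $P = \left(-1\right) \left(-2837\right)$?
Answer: $-1086$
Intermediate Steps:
$P = 2837$
$\left(P - 2238\right) - 1685 = \left(2837 - 2238\right) - 1685 = 599 - 1685 = -1086$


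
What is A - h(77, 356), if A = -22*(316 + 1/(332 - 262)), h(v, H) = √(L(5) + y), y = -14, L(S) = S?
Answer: -243331/35 - 3*I ≈ -6952.3 - 3.0*I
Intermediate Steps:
h(v, H) = 3*I (h(v, H) = √(5 - 14) = √(-9) = 3*I)
A = -243331/35 (A = -22*(316 + 1/70) = -22*22121/70 = -243331/35 ≈ -6952.3)
A - h(77, 356) = -243331/35 - 3*I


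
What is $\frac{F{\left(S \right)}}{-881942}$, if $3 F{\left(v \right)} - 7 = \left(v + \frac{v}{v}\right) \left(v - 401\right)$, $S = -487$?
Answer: $- \frac{431575}{2645826} \approx -0.16312$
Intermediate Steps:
$F{\left(v \right)} = \frac{7}{3} + \frac{\left(1 + v\right) \left(-401 + v\right)}{3}$ ($F{\left(v \right)} = \frac{7}{3} + \frac{\left(v + \frac{v}{v}\right) \left(v - 401\right)}{3} = \frac{7}{3} + \frac{\left(v + 1\right) \left(-401 + v\right)}{3} = \frac{7}{3} + \frac{\left(1 + v\right) \left(-401 + v\right)}{3}$)
$\frac{F{\left(S \right)}}{-881942} = \frac{- \frac{394}{3} - - \frac{194800}{3} + \frac{\left(-487\right)^{2}}{3}}{-881942} = \left(- \frac{394}{3} + \frac{194800}{3} + \frac{1}{3} \cdot 237169\right) \left(- \frac{1}{881942}\right) = \left(- \frac{394}{3} + \frac{194800}{3} + \frac{237169}{3}\right) \left(- \frac{1}{881942}\right) = \frac{431575}{3} \left(- \frac{1}{881942}\right) = - \frac{431575}{2645826}$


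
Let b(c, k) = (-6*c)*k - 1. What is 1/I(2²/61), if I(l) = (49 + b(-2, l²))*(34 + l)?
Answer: 226981/371546400 ≈ 0.00061091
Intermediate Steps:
b(c, k) = -1 - 6*c*k (b(c, k) = -6*c*k - 1 = -1 - 6*c*k)
I(l) = (34 + l)*(48 + 12*l²) (I(l) = (49 + (-1 - 6*(-2)*l²))*(34 + l) = (49 + (-1 + 12*l²))*(34 + l) = (48 + 12*l²)*(34 + l) = (34 + l)*(48 + 12*l²))
1/I(2²/61) = 1/(1632 + 12*(2²/61)³ + 48*(2²/61) + 408*(2²/61)²) = 1/(1632 + 12*(4*(1/61))³ + 48*(4*(1/61)) + 408*(4*(1/61))²) = 1/(1632 + 12*(4/61)³ + 48*(4/61) + 408*(4/61)²) = 1/(1632 + 12*(64/226981) + 192/61 + 408*(16/3721)) = 1/(1632 + 768/226981 + 192/61 + 6528/3721) = 1/(371546400/226981) = 226981/371546400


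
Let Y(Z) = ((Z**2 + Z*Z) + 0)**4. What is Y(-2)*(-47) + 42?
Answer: -192470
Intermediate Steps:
Y(Z) = 16*Z**8 (Y(Z) = ((Z**2 + Z**2) + 0)**4 = (2*Z**2 + 0)**4 = (2*Z**2)**4 = 16*Z**8)
Y(-2)*(-47) + 42 = (16*(-2)**8)*(-47) + 42 = (16*256)*(-47) + 42 = 4096*(-47) + 42 = -192512 + 42 = -192470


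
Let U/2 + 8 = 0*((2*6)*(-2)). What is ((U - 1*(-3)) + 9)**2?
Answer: 16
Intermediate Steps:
U = -16 (U = -16 + 2*(0*((2*6)*(-2))) = -16 + 2*(0*(12*(-2))) = -16 + 2*(0*(-24)) = -16 + 2*0 = -16 + 0 = -16)
((U - 1*(-3)) + 9)**2 = ((-16 - 1*(-3)) + 9)**2 = ((-16 + 3) + 9)**2 = (-13 + 9)**2 = (-4)**2 = 16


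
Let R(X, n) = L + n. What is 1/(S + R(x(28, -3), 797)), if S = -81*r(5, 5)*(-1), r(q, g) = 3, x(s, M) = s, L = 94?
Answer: 1/1134 ≈ 0.00088183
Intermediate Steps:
R(X, n) = 94 + n
S = 243 (S = -81*3*(-1) = -243*(-1) = 243)
1/(S + R(x(28, -3), 797)) = 1/(243 + (94 + 797)) = 1/(243 + 891) = 1/1134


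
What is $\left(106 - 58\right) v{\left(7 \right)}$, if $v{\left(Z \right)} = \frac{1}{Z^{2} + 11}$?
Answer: $\frac{4}{5} \approx 0.8$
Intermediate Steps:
$v{\left(Z \right)} = \frac{1}{11 + Z^{2}}$
$\left(106 - 58\right) v{\left(7 \right)} = \frac{106 - 58}{11 + 7^{2}} = \frac{48}{11 + 49} = \frac{48}{60} = 48 \cdot \frac{1}{60} = \frac{4}{5}$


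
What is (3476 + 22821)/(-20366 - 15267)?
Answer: -26297/35633 ≈ -0.73800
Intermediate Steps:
(3476 + 22821)/(-20366 - 15267) = 26297/(-35633) = 26297*(-1/35633) = -26297/35633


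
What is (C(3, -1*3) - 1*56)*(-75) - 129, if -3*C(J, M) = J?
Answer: 4146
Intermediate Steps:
C(J, M) = -J/3
(C(3, -1*3) - 1*56)*(-75) - 129 = (-1/3*3 - 1*56)*(-75) - 129 = (-1 - 56)*(-75) - 129 = -57*(-75) - 129 = 4275 - 129 = 4146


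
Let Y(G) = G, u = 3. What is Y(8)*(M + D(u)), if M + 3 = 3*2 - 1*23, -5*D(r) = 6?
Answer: -848/5 ≈ -169.60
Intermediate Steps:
D(r) = -6/5 (D(r) = -1/5*6 = -6/5)
M = -20 (M = -3 + (3*2 - 1*23) = -3 + (6 - 23) = -3 - 17 = -20)
Y(8)*(M + D(u)) = 8*(-20 - 6/5) = 8*(-106/5) = -848/5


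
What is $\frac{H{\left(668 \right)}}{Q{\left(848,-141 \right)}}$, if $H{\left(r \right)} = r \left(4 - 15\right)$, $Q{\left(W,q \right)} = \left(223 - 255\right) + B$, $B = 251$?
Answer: $- \frac{7348}{219} \approx -33.552$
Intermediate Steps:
$Q{\left(W,q \right)} = 219$ ($Q{\left(W,q \right)} = \left(223 - 255\right) + 251 = -32 + 251 = 219$)
$H{\left(r \right)} = - 11 r$ ($H{\left(r \right)} = r \left(-11\right) = - 11 r$)
$\frac{H{\left(668 \right)}}{Q{\left(848,-141 \right)}} = \frac{\left(-11\right) 668}{219} = \left(-7348\right) \frac{1}{219} = - \frac{7348}{219}$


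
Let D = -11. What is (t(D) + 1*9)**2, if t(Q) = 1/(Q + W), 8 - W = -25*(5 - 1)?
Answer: 763876/9409 ≈ 81.186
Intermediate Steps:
W = 108 (W = 8 - (-5)*5*(5 - 1) = 8 - (-5)*5*4 = 8 - (-5)*20 = 8 - 1*(-100) = 8 + 100 = 108)
t(Q) = 1/(108 + Q) (t(Q) = 1/(Q + 108) = 1/(108 + Q))
(t(D) + 1*9)**2 = (1/(108 - 11) + 1*9)**2 = (1/97 + 9)**2 = (874/97)**2 = 763876/9409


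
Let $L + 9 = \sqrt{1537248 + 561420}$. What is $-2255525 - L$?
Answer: $-2255516 - 2 \sqrt{524667} \approx -2.257 \cdot 10^{6}$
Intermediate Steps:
$L = -9 + 2 \sqrt{524667}$ ($L = -9 + \sqrt{1537248 + 561420} = -9 + \sqrt{2098668} = -9 + 2 \sqrt{524667} \approx 1439.7$)
$-2255525 - L = -2255525 - \left(-9 + 2 \sqrt{524667}\right) = -2255525 + \left(9 - 2 \sqrt{524667}\right) = -2255516 - 2 \sqrt{524667}$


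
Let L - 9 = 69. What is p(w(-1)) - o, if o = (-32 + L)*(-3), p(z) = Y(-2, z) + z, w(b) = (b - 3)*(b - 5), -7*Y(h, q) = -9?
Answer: 1143/7 ≈ 163.29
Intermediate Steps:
L = 78 (L = 9 + 69 = 78)
Y(h, q) = 9/7 (Y(h, q) = -⅐*(-9) = 9/7)
w(b) = (-5 + b)*(-3 + b) (w(b) = (-3 + b)*(-5 + b) = (-5 + b)*(-3 + b))
p(z) = 9/7 + z
o = -138 (o = (-32 + 78)*(-3) = 46*(-3) = -138)
p(w(-1)) - o = (9/7 + (15 + (-1)² - 8*(-1))) - 1*(-138) = (9/7 + (15 + 1 + 8)) + 138 = (9/7 + 24) + 138 = 177/7 + 138 = 1143/7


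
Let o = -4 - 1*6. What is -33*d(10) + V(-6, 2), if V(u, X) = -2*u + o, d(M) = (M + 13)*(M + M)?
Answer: -15178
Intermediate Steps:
o = -10 (o = -4 - 6 = -10)
d(M) = 2*M*(13 + M) (d(M) = (13 + M)*(2*M) = 2*M*(13 + M))
V(u, X) = -10 - 2*u (V(u, X) = -2*u - 10 = -10 - 2*u)
-33*d(10) + V(-6, 2) = -66*10*(13 + 10) + (-10 - 2*(-6)) = -66*10*23 + (-10 + 12) = -33*460 + 2 = -15180 + 2 = -15178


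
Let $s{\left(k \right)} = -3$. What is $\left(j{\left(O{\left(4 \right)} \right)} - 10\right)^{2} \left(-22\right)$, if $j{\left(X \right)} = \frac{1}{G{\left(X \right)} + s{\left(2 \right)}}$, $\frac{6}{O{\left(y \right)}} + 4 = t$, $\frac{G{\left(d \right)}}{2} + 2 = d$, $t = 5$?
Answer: $- \frac{52822}{25} \approx -2112.9$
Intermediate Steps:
$G{\left(d \right)} = -4 + 2 d$
$O{\left(y \right)} = 6$ ($O{\left(y \right)} = \frac{6}{-4 + 5} = \frac{6}{1} = 6 \cdot 1 = 6$)
$j{\left(X \right)} = \frac{1}{-7 + 2 X}$ ($j{\left(X \right)} = \frac{1}{\left(-4 + 2 X\right) - 3} = \frac{1}{-7 + 2 X}$)
$\left(j{\left(O{\left(4 \right)} \right)} - 10\right)^{2} \left(-22\right) = \left(\frac{1}{-7 + 2 \cdot 6} - 10\right)^{2} \left(-22\right) = \left(\frac{1}{-7 + 12} - 10\right)^{2} \left(-22\right) = \left(\frac{1}{5} - 10\right)^{2} \left(-22\right) = \left(- \frac{49}{5}\right)^{2} \left(-22\right) = \frac{2401}{25} \left(-22\right) = - \frac{52822}{25}$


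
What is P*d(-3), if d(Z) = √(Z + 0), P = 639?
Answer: 639*I*√3 ≈ 1106.8*I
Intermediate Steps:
d(Z) = √Z
P*d(-3) = 639*√(-3) = 639*(I*√3) = 639*I*√3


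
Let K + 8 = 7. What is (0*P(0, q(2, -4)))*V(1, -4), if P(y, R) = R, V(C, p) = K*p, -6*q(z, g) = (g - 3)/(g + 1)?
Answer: 0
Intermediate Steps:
K = -1 (K = -8 + 7 = -1)
q(z, g) = -(-3 + g)/(6*(1 + g)) (q(z, g) = -(g - 3)/(6*(g + 1)) = -(-3 + g)/(6*(1 + g)))
V(C, p) = -p
(0*P(0, q(2, -4)))*V(1, -4) = (0*((3 - 1*(-4))/(6*(1 - 4))))*(-1*(-4)) = (0*((1/6)*(3 + 4)/(-3)))*4 = (0*((1/6)*(-1/3)*7))*4 = (0*(-7/18))*4 = 0*4 = 0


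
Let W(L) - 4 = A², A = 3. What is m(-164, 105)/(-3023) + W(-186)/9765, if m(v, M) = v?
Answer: 1640759/29519595 ≈ 0.055582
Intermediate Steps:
W(L) = 13 (W(L) = 4 + 3² = 4 + 9 = 13)
m(-164, 105)/(-3023) + W(-186)/9765 = -164/(-3023) + 13/9765 = -164*(-1/3023) + 13*(1/9765) = 164/3023 + 13/9765 = 1640759/29519595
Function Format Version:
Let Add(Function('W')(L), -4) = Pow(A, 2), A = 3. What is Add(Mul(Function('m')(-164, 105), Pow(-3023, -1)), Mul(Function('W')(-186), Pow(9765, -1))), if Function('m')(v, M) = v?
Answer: Rational(1640759, 29519595) ≈ 0.055582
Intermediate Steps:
Function('W')(L) = 13 (Function('W')(L) = Add(4, Pow(3, 2)) = Add(4, 9) = 13)
Add(Mul(Function('m')(-164, 105), Pow(-3023, -1)), Mul(Function('W')(-186), Pow(9765, -1))) = Add(Mul(-164, Pow(-3023, -1)), Mul(13, Pow(9765, -1))) = Add(Mul(-164, Rational(-1, 3023)), Mul(13, Rational(1, 9765))) = Add(Rational(164, 3023), Rational(13, 9765)) = Rational(1640759, 29519595)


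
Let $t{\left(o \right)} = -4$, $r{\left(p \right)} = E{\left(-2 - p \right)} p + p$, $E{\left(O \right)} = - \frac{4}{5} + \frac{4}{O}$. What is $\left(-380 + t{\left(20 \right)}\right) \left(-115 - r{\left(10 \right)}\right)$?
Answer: $43648$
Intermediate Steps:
$E{\left(O \right)} = - \frac{4}{5} + \frac{4}{O}$ ($E{\left(O \right)} = \left(-4\right) \frac{1}{5} + \frac{4}{O} = - \frac{4}{5} + \frac{4}{O}$)
$r{\left(p \right)} = p + p \left(- \frac{4}{5} + \frac{4}{-2 - p}\right)$ ($r{\left(p \right)} = \left(- \frac{4}{5} + \frac{4}{-2 - p}\right) p + p = p \left(- \frac{4}{5} + \frac{4}{-2 - p}\right) + p = p + p \left(- \frac{4}{5} + \frac{4}{-2 - p}\right)$)
$\left(-380 + t{\left(20 \right)}\right) \left(-115 - r{\left(10 \right)}\right) = \left(-380 - 4\right) \left(-115 - \frac{1}{5} \cdot 10 \frac{1}{2 + 10} \left(-18 + 10\right)\right) = - 384 \left(-115 - \frac{1}{5} \cdot 10 \cdot \frac{1}{12} \left(-8\right)\right) = - 384 \left(-115 - - \frac{4}{3}\right) = - 384 \left(-115 + \frac{4}{3}\right) = \left(-384\right) \left(- \frac{341}{3}\right) = 43648$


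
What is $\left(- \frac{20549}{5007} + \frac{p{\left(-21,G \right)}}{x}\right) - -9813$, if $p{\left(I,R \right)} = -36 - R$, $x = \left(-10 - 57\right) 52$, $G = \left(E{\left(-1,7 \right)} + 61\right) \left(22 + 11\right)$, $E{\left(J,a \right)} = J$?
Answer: $\frac{42780070210}{4361097} \approx 9809.5$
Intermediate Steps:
$G = 1980$ ($G = \left(-1 + 61\right) \left(22 + 11\right) = 60 \cdot 33 = 1980$)
$x = -3484$ ($x = \left(-67\right) 52 = -3484$)
$\left(- \frac{20549}{5007} + \frac{p{\left(-21,G \right)}}{x}\right) - -9813 = \left(- \frac{20549}{5007} + \frac{-36 - 1980}{-3484}\right) - -9813 = \left(\left(-20549\right) \frac{1}{5007} + \left(-36 - 1980\right) \left(- \frac{1}{3484}\right)\right) + 9813 = \left(- \frac{20549}{5007} - - \frac{504}{871}\right) + 9813 = \left(- \frac{20549}{5007} + \frac{504}{871}\right) + 9813 = - \frac{15374651}{4361097} + 9813 = \frac{42780070210}{4361097}$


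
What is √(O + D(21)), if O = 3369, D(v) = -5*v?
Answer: 8*√51 ≈ 57.131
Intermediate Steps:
√(O + D(21)) = √(3369 - 5*21) = √(3369 - 105) = √3264 = 8*√51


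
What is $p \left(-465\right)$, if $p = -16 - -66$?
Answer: $-23250$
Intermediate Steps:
$p = 50$ ($p = -16 + 66 = 50$)
$p \left(-465\right) = 50 \left(-465\right) = -23250$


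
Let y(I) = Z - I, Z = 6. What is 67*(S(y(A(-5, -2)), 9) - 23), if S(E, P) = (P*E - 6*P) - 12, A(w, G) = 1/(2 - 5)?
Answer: -2144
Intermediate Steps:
A(w, G) = -⅓ (A(w, G) = 1/(-3) = -⅓)
y(I) = 6 - I
S(E, P) = -12 - 6*P + E*P (S(E, P) = (E*P - 6*P) - 12 = (-6*P + E*P) - 12 = -12 - 6*P + E*P)
67*(S(y(A(-5, -2)), 9) - 23) = 67*((-12 - 6*9 + (6 - 1*(-⅓))*9) - 23) = 67*((-12 - 54 + (6 + ⅓)*9) - 23) = 67*((-12 - 54 + (19/3)*9) - 23) = 67*((-12 - 54 + 57) - 23) = 67*(-9 - 23) = 67*(-32) = -2144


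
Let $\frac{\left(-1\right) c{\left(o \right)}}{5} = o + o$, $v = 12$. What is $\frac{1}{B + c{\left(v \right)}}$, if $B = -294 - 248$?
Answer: $- \frac{1}{662} \approx -0.0015106$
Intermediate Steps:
$c{\left(o \right)} = - 10 o$ ($c{\left(o \right)} = - 5 \left(o + o\right) = - 5 \cdot 2 o = - 10 o$)
$B = -542$ ($B = -294 - 248 = -542$)
$\frac{1}{B + c{\left(v \right)}} = \frac{1}{-542 - 120} = \frac{1}{-662} = - \frac{1}{662}$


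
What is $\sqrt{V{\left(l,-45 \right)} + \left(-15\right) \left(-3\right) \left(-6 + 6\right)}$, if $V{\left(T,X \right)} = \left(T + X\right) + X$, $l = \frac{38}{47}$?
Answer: $\frac{4 i \sqrt{12314}}{47} \approx 9.4441 i$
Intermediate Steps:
$l = \frac{38}{47}$ ($l = 38 \cdot \frac{1}{47} = \frac{38}{47} \approx 0.80851$)
$V{\left(T,X \right)} = T + 2 X$
$\sqrt{V{\left(l,-45 \right)} + \left(-15\right) \left(-3\right) \left(-6 + 6\right)} = \sqrt{\left(\frac{38}{47} + 2 \left(-45\right)\right) + \left(-15\right) \left(-3\right) \left(-6 + 6\right)} = \sqrt{\left(\frac{38}{47} - 90\right) + 45 \cdot 0} = \sqrt{- \frac{4192}{47} + 0} = \sqrt{- \frac{4192}{47}} = \frac{4 i \sqrt{12314}}{47}$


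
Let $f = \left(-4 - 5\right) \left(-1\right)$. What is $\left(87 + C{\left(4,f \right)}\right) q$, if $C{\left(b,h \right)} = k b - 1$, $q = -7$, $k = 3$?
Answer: $-686$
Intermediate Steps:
$f = 9$ ($f = \left(-9\right) \left(-1\right) = 9$)
$C{\left(b,h \right)} = -1 + 3 b$ ($C{\left(b,h \right)} = 3 b - 1 = -1 + 3 b$)
$\left(87 + C{\left(4,f \right)}\right) q = \left(87 + \left(-1 + 3 \cdot 4\right)\right) \left(-7\right) = \left(87 + \left(-1 + 12\right)\right) \left(-7\right) = \left(87 + 11\right) \left(-7\right) = 98 \left(-7\right) = -686$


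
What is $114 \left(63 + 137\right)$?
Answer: $22800$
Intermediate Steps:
$114 \left(63 + 137\right) = 114 \cdot 200 = 22800$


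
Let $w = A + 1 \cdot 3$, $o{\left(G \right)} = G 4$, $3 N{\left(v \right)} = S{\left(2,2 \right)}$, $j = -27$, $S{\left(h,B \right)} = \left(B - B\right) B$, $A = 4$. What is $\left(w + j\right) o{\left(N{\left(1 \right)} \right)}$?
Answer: $0$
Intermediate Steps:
$S{\left(h,B \right)} = 0$ ($S{\left(h,B \right)} = 0 B = 0$)
$N{\left(v \right)} = 0$ ($N{\left(v \right)} = \frac{1}{3} \cdot 0 = 0$)
$o{\left(G \right)} = 4 G$
$w = 7$ ($w = 4 + 1 \cdot 3 = 4 + 3 = 7$)
$\left(w + j\right) o{\left(N{\left(1 \right)} \right)} = \left(7 - 27\right) 4 \cdot 0 = \left(-20\right) 0 = 0$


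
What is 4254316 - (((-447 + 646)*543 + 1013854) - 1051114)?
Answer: 4183519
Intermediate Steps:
4254316 - (((-447 + 646)*543 + 1013854) - 1051114) = 4254316 - ((199*543 + 1013854) - 1051114) = 4254316 - ((108057 + 1013854) - 1051114) = 4254316 - (1121911 - 1051114) = 4254316 - 1*70797 = 4254316 - 70797 = 4183519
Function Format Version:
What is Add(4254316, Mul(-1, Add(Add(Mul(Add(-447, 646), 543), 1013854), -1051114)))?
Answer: 4183519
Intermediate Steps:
Add(4254316, Mul(-1, Add(Add(Mul(Add(-447, 646), 543), 1013854), -1051114))) = Add(4254316, Mul(-1, Add(Add(Mul(199, 543), 1013854), -1051114))) = Add(4254316, Mul(-1, Add(Add(108057, 1013854), -1051114))) = Add(4254316, Mul(-1, Add(1121911, -1051114))) = Add(4254316, Mul(-1, 70797)) = Add(4254316, -70797) = 4183519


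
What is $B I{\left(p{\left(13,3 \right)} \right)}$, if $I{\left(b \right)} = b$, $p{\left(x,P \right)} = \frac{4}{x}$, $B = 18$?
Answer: $\frac{72}{13} \approx 5.5385$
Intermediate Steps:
$B I{\left(p{\left(13,3 \right)} \right)} = 18 \cdot \frac{4}{13} = \frac{72}{13}$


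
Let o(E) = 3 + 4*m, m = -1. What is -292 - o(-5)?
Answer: -291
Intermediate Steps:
o(E) = -1 (o(E) = 3 + 4*(-1) = 3 - 4 = -1)
-292 - o(-5) = -292 - 1*(-1) = -292 + 1 = -291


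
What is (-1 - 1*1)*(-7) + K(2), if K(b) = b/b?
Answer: 15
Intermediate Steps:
K(b) = 1
(-1 - 1*1)*(-7) + K(2) = (-1 - 1*1)*(-7) + 1 = (-1 - 1)*(-7) + 1 = -2*(-7) + 1 = 14 + 1 = 15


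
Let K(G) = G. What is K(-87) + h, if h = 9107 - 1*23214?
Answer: -14194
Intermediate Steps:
h = -14107 (h = 9107 - 23214 = -14107)
K(-87) + h = -87 - 14107 = -14194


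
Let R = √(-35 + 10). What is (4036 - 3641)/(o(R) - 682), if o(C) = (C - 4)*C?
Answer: -279265/500249 + 7900*I/500249 ≈ -0.55825 + 0.015792*I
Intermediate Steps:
R = 5*I (R = √(-25) = 5*I ≈ 5.0*I)
o(C) = C*(-4 + C) (o(C) = (-4 + C)*C = C*(-4 + C))
(4036 - 3641)/(o(R) - 682) = (4036 - 3641)/((5*I)*(-4 + 5*I) - 682) = 395/(5*I*(-4 + 5*I) - 682) = 395/(-682 + 5*I*(-4 + 5*I))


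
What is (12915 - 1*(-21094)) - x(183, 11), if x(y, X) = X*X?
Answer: 33888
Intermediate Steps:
x(y, X) = X²
(12915 - 1*(-21094)) - x(183, 11) = (12915 - 1*(-21094)) - 1*11² = (12915 + 21094) - 1*121 = 34009 - 121 = 33888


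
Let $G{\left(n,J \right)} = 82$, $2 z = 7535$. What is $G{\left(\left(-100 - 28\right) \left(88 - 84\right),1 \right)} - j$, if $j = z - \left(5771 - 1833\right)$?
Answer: $\frac{505}{2} \approx 252.5$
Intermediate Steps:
$z = \frac{7535}{2}$ ($z = \frac{1}{2} \cdot 7535 = \frac{7535}{2} \approx 3767.5$)
$j = - \frac{341}{2}$ ($j = \frac{7535}{2} - \left(5771 - 1833\right) = \frac{7535}{2} - 3938 = - \frac{341}{2} \approx -170.5$)
$G{\left(\left(-100 - 28\right) \left(88 - 84\right),1 \right)} - j = 82 - - \frac{341}{2} = 82 + \frac{341}{2} = \frac{505}{2}$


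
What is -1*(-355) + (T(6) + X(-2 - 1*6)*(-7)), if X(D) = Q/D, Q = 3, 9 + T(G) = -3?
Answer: 2765/8 ≈ 345.63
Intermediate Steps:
T(G) = -12 (T(G) = -9 - 3 = -12)
X(D) = 3/D
-1*(-355) + (T(6) + X(-2 - 1*6)*(-7)) = -1*(-355) + (-12 + (3/(-2 - 1*6))*(-7)) = 355 + (-12 + (3/(-2 - 6))*(-7)) = 355 + (-12 + (3/(-8))*(-7)) = 355 + (-12 + (3*(-⅛))*(-7)) = 355 + (-12 - 3/8*(-7)) = 355 + (-12 + 21/8) = 355 - 75/8 = 2765/8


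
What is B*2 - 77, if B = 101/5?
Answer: -183/5 ≈ -36.600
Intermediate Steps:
B = 101/5 (B = 101*(⅕) = 101/5 ≈ 20.200)
B*2 - 77 = (101/5)*2 - 77 = 202/5 - 77 = -183/5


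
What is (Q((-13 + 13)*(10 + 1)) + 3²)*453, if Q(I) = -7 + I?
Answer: 906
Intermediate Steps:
(Q((-13 + 13)*(10 + 1)) + 3²)*453 = ((-7 + (-13 + 13)*(10 + 1)) + 3²)*453 = ((-7 + 0*11) + 9)*453 = ((-7 + 0) + 9)*453 = (-7 + 9)*453 = 2*453 = 906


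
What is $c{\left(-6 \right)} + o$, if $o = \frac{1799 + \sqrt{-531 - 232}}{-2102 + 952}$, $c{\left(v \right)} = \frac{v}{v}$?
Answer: $- \frac{649}{1150} - \frac{i \sqrt{763}}{1150} \approx -0.56435 - 0.02402 i$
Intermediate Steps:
$c{\left(v \right)} = 1$
$o = - \frac{1799}{1150} - \frac{i \sqrt{763}}{1150}$ ($o = \frac{1799 + \sqrt{-763}}{-1150} = \left(1799 + i \sqrt{763}\right) \left(- \frac{1}{1150}\right) = - \frac{1799}{1150} - \frac{i \sqrt{763}}{1150} \approx -1.5643 - 0.02402 i$)
$c{\left(-6 \right)} + o = 1 - \left(\frac{1799}{1150} + \frac{i \sqrt{763}}{1150}\right) = - \frac{649}{1150} - \frac{i \sqrt{763}}{1150}$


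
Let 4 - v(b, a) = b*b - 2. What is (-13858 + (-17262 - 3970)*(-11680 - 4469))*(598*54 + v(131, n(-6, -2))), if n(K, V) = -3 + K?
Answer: 5189897704270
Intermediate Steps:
v(b, a) = 6 - b² (v(b, a) = 4 - (b*b - 2) = 4 - (b² - 2) = 4 - (-2 + b²) = 4 + (2 - b²) = 6 - b²)
(-13858 + (-17262 - 3970)*(-11680 - 4469))*(598*54 + v(131, n(-6, -2))) = (-13858 + (-17262 - 3970)*(-11680 - 4469))*(598*54 + (6 - 1*131²)) = (-13858 - 21232*(-16149))*(32292 + (6 - 1*17161)) = (-13858 + 342875568)*(32292 + (6 - 17161)) = 342861710*(32292 - 17155) = 342861710*15137 = 5189897704270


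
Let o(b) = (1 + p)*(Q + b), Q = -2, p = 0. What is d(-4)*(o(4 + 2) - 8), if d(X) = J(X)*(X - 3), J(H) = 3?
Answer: 84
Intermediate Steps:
d(X) = -9 + 3*X (d(X) = 3*(X - 3) = 3*(-3 + X) = -9 + 3*X)
o(b) = -2 + b (o(b) = (1 + 0)*(-2 + b) = 1*(-2 + b) = -2 + b)
d(-4)*(o(4 + 2) - 8) = (-9 + 3*(-4))*((-2 + (4 + 2)) - 8) = (-9 - 12)*((-2 + 6) - 8) = -21*(4 - 8) = -21*(-4) = 84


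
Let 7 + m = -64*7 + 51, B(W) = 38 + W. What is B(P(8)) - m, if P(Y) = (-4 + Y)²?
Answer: 458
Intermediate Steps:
m = -404 (m = -7 + (-64*7 + 51) = -7 + (-448 + 51) = -7 - 397 = -404)
B(P(8)) - m = (38 + (-4 + 8)²) - 1*(-404) = (38 + 4²) + 404 = (38 + 16) + 404 = 54 + 404 = 458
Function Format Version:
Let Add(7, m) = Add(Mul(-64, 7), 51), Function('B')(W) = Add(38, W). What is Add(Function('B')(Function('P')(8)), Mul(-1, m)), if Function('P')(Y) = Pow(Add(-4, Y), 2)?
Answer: 458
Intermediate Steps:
m = -404 (m = Add(-7, Add(Mul(-64, 7), 51)) = Add(-7, Add(-448, 51)) = Add(-7, -397) = -404)
Add(Function('B')(Function('P')(8)), Mul(-1, m)) = Add(Add(38, Pow(Add(-4, 8), 2)), Mul(-1, -404)) = Add(Add(38, Pow(4, 2)), 404) = Add(Add(38, 16), 404) = Add(54, 404) = 458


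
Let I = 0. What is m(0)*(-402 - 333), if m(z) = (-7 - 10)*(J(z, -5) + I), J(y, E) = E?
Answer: -62475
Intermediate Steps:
m(z) = 85 (m(z) = (-7 - 10)*(-5 + 0) = -17*(-5) = 85)
m(0)*(-402 - 333) = 85*(-402 - 333) = 85*(-735) = -62475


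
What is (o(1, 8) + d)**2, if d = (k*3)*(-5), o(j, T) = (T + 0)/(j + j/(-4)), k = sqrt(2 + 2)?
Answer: 3364/9 ≈ 373.78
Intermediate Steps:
k = 2 (k = sqrt(4) = 2)
o(j, T) = 4*T/(3*j) (o(j, T) = T/(j + j*(-1/4)) = T/(j - j/4) = T/((3*j/4)) = T*(4/(3*j)) = 4*T/(3*j))
d = -30 (d = (2*3)*(-5) = 6*(-5) = -30)
(o(1, 8) + d)**2 = ((4/3)*8/1 - 30)**2 = ((4/3)*8*1 - 30)**2 = (32/3 - 30)**2 = (-58/3)**2 = 3364/9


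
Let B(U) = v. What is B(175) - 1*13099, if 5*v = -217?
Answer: -65712/5 ≈ -13142.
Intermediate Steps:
v = -217/5 (v = (⅕)*(-217) = -217/5 ≈ -43.400)
B(U) = -217/5
B(175) - 1*13099 = -217/5 - 1*13099 = -217/5 - 13099 = -65712/5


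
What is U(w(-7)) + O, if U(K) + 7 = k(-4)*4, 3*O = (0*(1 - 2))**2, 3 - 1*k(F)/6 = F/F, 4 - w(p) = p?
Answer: 41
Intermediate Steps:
w(p) = 4 - p
k(F) = 12 (k(F) = 18 - 6*F/F = 18 - 6*1 = 18 - 6 = 12)
O = 0 (O = (0*(1 - 2))**2/3 = (0*(-1))**2/3 = (1/3)*0**2 = (1/3)*0 = 0)
U(K) = 41 (U(K) = -7 + 12*4 = -7 + 48 = 41)
U(w(-7)) + O = 41 + 0 = 41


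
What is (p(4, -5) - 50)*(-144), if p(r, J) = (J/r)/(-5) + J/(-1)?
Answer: 6444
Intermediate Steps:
p(r, J) = -J - J/(5*r) (p(r, J) = (J/r)*(-1/5) + J*(-1) = -J/(5*r) - J = -J - J/(5*r))
(p(4, -5) - 50)*(-144) = ((-1*(-5) - 1/5*(-5)/4) - 50)*(-144) = ((5 - 1/5*(-5)*1/4) - 50)*(-144) = ((5 + 1/4) - 50)*(-144) = (21/4 - 50)*(-144) = -179/4*(-144) = 6444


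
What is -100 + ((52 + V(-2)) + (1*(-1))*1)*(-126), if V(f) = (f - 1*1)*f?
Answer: -7282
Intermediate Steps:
V(f) = f*(-1 + f) (V(f) = (f - 1)*f = (-1 + f)*f = f*(-1 + f))
-100 + ((52 + V(-2)) + (1*(-1))*1)*(-126) = -100 + ((52 - 2*(-1 - 2)) + (1*(-1))*1)*(-126) = -100 + ((52 - 2*(-3)) - 1*1)*(-126) = -100 + ((52 + 6) - 1)*(-126) = -100 + (58 - 1)*(-126) = -100 + 57*(-126) = -100 - 7182 = -7282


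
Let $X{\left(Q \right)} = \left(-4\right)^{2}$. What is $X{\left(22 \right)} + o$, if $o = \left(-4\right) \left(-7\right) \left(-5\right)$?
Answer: $-124$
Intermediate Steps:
$X{\left(Q \right)} = 16$
$o = -140$ ($o = 28 \left(-5\right) = -140$)
$X{\left(22 \right)} + o = 16 - 140 = -124$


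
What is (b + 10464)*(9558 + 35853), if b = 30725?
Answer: 1870433679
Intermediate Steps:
(b + 10464)*(9558 + 35853) = (30725 + 10464)*(9558 + 35853) = 41189*45411 = 1870433679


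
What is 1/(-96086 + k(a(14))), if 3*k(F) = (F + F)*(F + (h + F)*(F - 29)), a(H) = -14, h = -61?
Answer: -3/378166 ≈ -7.9330e-6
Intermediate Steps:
k(F) = 2*F*(F + (-61 + F)*(-29 + F))/3 (k(F) = ((F + F)*(F + (-61 + F)*(F - 29)))/3 = ((2*F)*(F + (-61 + F)*(-29 + F)))/3 = (2*F*(F + (-61 + F)*(-29 + F)))/3 = 2*F*(F + (-61 + F)*(-29 + F))/3)
1/(-96086 + k(a(14))) = 1/(-96086 + (⅔)*(-14)*(1769 + (-14)² - 89*(-14))) = 1/(-96086 + (⅔)*(-14)*(1769 + 196 + 1246)) = 1/(-96086 + (⅔)*(-14)*3211) = 1/(-96086 - 89908/3) = 1/(-378166/3) = -3/378166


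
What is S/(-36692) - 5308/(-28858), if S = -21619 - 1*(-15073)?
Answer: 95916401/264714434 ≈ 0.36234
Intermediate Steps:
S = -6546 (S = -21619 + 15073 = -6546)
S/(-36692) - 5308/(-28858) = -6546/(-36692) - 5308/(-28858) = -6546*(-1/36692) - 5308*(-1/28858) = 3273/18346 + 2654/14429 = 95916401/264714434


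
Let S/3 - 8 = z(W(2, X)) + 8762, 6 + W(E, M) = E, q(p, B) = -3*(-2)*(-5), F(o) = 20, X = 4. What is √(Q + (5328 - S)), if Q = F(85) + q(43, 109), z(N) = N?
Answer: 2*I*√5245 ≈ 144.84*I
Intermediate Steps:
q(p, B) = -30 (q(p, B) = 6*(-5) = -30)
W(E, M) = -6 + E
S = 26298 (S = 24 + 3*((-6 + 2) + 8762) = 24 + 3*(-4 + 8762) = 24 + 3*8758 = 24 + 26274 = 26298)
Q = -10 (Q = 20 - 30 = -10)
√(Q + (5328 - S)) = √(-10 + (5328 - 1*26298)) = √(-10 + (5328 - 26298)) = √(-10 - 20970) = √(-20980) = 2*I*√5245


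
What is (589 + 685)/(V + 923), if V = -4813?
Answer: -637/1945 ≈ -0.32751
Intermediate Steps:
(589 + 685)/(V + 923) = (589 + 685)/(-4813 + 923) = 1274/(-3890) = 1274*(-1/3890) = -637/1945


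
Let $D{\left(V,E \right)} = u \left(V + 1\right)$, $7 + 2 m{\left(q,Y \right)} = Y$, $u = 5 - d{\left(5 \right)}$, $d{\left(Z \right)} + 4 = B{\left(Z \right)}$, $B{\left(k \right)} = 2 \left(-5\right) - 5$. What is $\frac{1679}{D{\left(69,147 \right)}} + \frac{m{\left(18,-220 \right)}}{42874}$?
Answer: $\frac{35897383}{36014160} \approx 0.99676$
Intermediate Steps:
$B{\left(k \right)} = -15$ ($B{\left(k \right)} = -10 - 5 = -15$)
$d{\left(Z \right)} = -19$ ($d{\left(Z \right)} = -4 - 15 = -19$)
$u = 24$ ($u = 5 - -19 = 5 + 19 = 24$)
$m{\left(q,Y \right)} = - \frac{7}{2} + \frac{Y}{2}$
$D{\left(V,E \right)} = 24 + 24 V$ ($D{\left(V,E \right)} = 24 \left(V + 1\right) = 24 \left(1 + V\right) = 24 + 24 V$)
$\frac{1679}{D{\left(69,147 \right)}} + \frac{m{\left(18,-220 \right)}}{42874} = \frac{1679}{24 + 24 \cdot 69} + \frac{- \frac{7}{2} + \frac{1}{2} \left(-220\right)}{42874} = \frac{1679}{24 + 1656} + \left(- \frac{7}{2} - 110\right) \frac{1}{42874} = \frac{1679}{1680} - \frac{227}{85748} = \frac{35897383}{36014160}$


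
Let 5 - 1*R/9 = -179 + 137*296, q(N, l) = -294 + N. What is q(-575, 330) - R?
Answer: 362443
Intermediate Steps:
R = -363312 (R = 45 - 9*(-179 + 137*296) = 45 - 9*(-179 + 40552) = 45 - 9*40373 = 45 - 363357 = -363312)
q(-575, 330) - R = (-294 - 575) - 1*(-363312) = -869 + 363312 = 362443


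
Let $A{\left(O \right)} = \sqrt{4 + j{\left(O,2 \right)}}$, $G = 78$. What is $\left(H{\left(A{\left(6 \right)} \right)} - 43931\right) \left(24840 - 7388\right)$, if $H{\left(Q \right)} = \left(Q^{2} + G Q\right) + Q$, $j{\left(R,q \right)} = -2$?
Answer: $-766648908 + 1378708 \sqrt{2} \approx -7.647 \cdot 10^{8}$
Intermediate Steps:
$A{\left(O \right)} = \sqrt{2}$ ($A{\left(O \right)} = \sqrt{4 - 2} = \sqrt{2}$)
$H{\left(Q \right)} = Q^{2} + 79 Q$ ($H{\left(Q \right)} = \left(Q^{2} + 78 Q\right) + Q = Q^{2} + 79 Q$)
$\left(H{\left(A{\left(6 \right)} \right)} - 43931\right) \left(24840 - 7388\right) = \left(\sqrt{2} \left(79 + \sqrt{2}\right) - 43931\right) \left(24840 - 7388\right) = \left(-43931 + \sqrt{2} \left(79 + \sqrt{2}\right)\right) 17452 = -766683812 + 17452 \sqrt{2} \left(79 + \sqrt{2}\right)$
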